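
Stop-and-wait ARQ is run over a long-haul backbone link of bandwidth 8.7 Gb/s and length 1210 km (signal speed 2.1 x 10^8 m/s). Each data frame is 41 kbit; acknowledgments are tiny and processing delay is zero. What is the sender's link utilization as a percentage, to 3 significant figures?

0.0409 %

t_tx = L/R = 41000/8700000000 = 4.71264e-06 s.
t_prop = 1210000/210000000 = 0.0057619 s; RTT = 0.0115238 s.
Cycle = t_tx + RTT = 0.0115285 s.
Utilization = t_tx / cycle = 4.71264e-06/0.0115285 = 0.0409 %.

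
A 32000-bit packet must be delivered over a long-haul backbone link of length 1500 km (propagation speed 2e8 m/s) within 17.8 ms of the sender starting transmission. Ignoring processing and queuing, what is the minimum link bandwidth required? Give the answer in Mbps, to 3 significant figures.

3.11 Mbps

Propagation delay = 1500000 / 200000000 = 7.5 ms.
Transmission budget = 17.8 − 7.5 = 10.3 ms.
R ≥ L / t_tx = 32000 bits / 0.0103 s = 3.11 Mbps.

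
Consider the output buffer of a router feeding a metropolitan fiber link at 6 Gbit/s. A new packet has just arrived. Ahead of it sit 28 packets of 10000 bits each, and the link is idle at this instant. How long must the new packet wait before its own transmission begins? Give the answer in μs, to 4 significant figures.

46.67 μs

Each queued packet: L/R = 10000/6000000000 = 1.66667 μs.
28 queued → 46.6667 μs.
Queuing delay = 46.67 μs.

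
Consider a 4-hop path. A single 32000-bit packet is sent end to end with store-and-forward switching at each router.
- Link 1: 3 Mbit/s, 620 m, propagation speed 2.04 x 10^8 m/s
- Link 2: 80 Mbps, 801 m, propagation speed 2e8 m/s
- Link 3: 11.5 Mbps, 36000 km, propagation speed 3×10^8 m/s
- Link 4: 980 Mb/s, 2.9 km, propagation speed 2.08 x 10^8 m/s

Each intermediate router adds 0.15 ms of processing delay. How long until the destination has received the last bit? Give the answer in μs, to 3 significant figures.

134000 μs

Transmission delays (L/R per hop): 10666.7, 400, 2782.61, 32.6531 μs; sum = 13881.9 μs.
Propagation delays (d/s per hop): 3.03922, 4.005, 120000, 13.9423 μs; sum = 120021 μs.
Processing at 3 router(s): 3 × 0.15 ms = 450 μs.
End-to-end = 134000 μs.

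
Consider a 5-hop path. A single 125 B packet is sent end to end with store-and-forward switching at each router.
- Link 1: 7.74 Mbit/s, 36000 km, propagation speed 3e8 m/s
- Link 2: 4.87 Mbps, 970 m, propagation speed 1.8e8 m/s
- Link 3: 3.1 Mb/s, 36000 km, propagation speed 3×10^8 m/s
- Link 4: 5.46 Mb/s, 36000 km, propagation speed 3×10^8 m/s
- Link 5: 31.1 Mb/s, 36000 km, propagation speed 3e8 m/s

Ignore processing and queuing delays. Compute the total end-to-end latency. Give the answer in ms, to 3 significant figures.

L = 125 × 8 = 1000 bits.
Transmission delays (L/R per hop): 0.129199, 0.205339, 0.322581, 0.18315, 0.0321543 ms; sum = 0.872423 ms.
Propagation delays (d/s per hop): 120, 0.00538889, 120, 120, 120 ms; sum = 480.005 ms.
End-to-end = 481 ms.

481 ms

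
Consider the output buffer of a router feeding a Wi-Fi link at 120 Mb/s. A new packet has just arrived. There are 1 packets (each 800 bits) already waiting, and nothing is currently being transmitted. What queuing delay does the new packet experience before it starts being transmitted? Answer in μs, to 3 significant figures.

Each queued packet: L/R = 800/120000000 = 6.66667 μs.
1 queued → 6.66667 μs.
Queuing delay = 6.67 μs.

6.67 μs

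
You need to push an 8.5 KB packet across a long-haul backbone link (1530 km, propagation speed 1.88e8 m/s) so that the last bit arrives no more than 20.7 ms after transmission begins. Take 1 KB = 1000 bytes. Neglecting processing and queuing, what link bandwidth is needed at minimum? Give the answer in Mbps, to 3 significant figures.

L = 68000 bits.
Propagation delay = 1530000 / 188000000 = 8.1383 ms.
Transmission budget = 20.7 − 8.1383 = 12.5617 ms.
R ≥ L / t_tx = 68000 bits / 0.0125617 s = 5.41 Mbps.

5.41 Mbps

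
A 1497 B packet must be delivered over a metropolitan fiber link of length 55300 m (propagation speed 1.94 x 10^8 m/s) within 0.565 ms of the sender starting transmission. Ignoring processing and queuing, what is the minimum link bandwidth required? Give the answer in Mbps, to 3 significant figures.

L = 11976 bits.
Propagation delay = 55300 / 194000000 = 0.285052 ms.
Transmission budget = 0.565 − 0.285052 = 0.279948 ms.
R ≥ L / t_tx = 11976 bits / 0.000279948 s = 42.8 Mbps.

42.8 Mbps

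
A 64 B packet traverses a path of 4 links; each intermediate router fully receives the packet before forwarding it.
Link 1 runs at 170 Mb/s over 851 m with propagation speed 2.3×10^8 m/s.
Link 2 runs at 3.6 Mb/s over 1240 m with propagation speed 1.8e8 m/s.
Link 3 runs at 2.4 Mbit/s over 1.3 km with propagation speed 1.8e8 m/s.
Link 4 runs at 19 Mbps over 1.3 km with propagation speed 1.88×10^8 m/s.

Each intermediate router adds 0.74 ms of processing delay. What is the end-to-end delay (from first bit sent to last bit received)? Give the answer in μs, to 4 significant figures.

L = 64 × 8 = 512 bits.
Transmission delays (L/R per hop): 3.01176, 142.222, 213.333, 26.9474 μs; sum = 385.515 μs.
Propagation delays (d/s per hop): 3.7, 6.88889, 7.22222, 6.91489 μs; sum = 24.726 μs.
Processing at 3 router(s): 3 × 0.74 ms = 2220 μs.
End-to-end = 2630 μs.

2630 μs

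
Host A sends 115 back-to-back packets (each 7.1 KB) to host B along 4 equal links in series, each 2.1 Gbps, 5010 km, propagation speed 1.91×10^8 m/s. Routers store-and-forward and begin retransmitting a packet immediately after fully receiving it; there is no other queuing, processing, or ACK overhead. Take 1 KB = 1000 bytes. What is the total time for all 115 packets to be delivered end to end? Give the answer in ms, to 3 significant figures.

108 ms

Per-hop transmission t_tx = L/R = 56800/2100000000 = 0.0270476 ms.
Per-hop propagation t_prop = 5010000/191000000 = 26.2304 ms.
Pipeline fill: first packet needs 4·t_tx to clear all hops; remaining 114 packets each add one t_tx.
Total = (4+115-1)·t_tx + 4·t_prop = 118·0.0270476 + 4·26.2304 = 108 ms.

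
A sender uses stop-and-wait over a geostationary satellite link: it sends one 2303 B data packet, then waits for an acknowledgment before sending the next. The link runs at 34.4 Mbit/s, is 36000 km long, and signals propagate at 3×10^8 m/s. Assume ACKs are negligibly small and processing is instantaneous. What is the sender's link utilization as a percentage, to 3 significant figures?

t_tx = L/R = 18424/34400000 = 0.000535581 s.
t_prop = 36000000/300000000 = 0.12 s; RTT = 0.24 s.
Cycle = t_tx + RTT = 0.240536 s.
Utilization = t_tx / cycle = 0.000535581/0.240536 = 0.223 %.

0.223 %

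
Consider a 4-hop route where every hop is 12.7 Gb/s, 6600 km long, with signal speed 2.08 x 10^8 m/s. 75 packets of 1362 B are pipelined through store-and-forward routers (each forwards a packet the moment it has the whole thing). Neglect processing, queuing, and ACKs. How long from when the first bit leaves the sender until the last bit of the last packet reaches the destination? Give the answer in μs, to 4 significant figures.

127000 μs

Per-hop transmission t_tx = L/R = 10896/12700000000 = 0.857953 μs.
Per-hop propagation t_prop = 6600000/208000000 = 31730.8 μs.
Pipeline fill: first packet needs 4·t_tx to clear all hops; remaining 74 packets each add one t_tx.
Total = (4+75-1)·t_tx + 4·t_prop = 78·0.857953 + 4·31730.8 = 127000 μs.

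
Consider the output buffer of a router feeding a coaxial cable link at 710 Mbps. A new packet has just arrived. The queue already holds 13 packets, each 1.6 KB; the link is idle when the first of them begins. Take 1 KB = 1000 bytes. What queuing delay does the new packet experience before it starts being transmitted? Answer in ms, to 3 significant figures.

0.234 ms

Each queued packet: L/R = 12800/710000000 = 0.0180282 ms.
13 queued → 0.234366 ms.
Queuing delay = 0.234 ms.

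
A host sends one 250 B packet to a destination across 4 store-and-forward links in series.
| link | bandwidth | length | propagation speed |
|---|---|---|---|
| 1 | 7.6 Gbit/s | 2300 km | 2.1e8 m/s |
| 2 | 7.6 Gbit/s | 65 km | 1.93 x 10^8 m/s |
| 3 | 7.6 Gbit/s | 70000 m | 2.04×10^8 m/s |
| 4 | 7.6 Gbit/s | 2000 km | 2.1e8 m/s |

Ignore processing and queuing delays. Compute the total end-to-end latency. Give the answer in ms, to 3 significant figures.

L = 250 × 8 = 2000 bits.
Transmission delay per hop = L/R = 2000/7600000000 = 0.000263158 ms; 4 hops → 0.00105263 ms.
Propagation delays (d/s per hop): 10.9524, 0.336788, 0.343137, 9.52381 ms; sum = 21.1561 ms.
End-to-end = 21.2 ms.

21.2 ms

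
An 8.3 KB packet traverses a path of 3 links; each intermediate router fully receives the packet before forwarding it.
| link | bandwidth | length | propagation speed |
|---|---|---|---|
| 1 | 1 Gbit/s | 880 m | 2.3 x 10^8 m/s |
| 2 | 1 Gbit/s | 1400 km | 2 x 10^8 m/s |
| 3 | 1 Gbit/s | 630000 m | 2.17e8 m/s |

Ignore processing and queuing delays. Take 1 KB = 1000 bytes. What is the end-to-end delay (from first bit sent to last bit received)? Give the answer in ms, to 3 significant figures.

L = 66400 bits.
Transmission delay per hop = L/R = 66400/1000000000 = 0.0664 ms; 3 hops → 0.1992 ms.
Propagation delays (d/s per hop): 0.00382609, 7, 2.90323 ms; sum = 9.90705 ms.
End-to-end = 10.1 ms.

10.1 ms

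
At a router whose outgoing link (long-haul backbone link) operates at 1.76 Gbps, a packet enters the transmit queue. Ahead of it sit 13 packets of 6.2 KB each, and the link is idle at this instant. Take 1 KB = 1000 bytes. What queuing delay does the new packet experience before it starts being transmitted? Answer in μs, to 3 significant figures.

366 μs

Each queued packet: L/R = 49600/1760000000 = 28.1818 μs.
13 queued → 366.364 μs.
Queuing delay = 366 μs.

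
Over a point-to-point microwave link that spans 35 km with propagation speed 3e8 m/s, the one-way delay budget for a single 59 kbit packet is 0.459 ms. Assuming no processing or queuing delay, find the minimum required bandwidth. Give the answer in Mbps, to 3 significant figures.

Propagation delay = 35000 / 300000000 = 0.116667 ms.
Transmission budget = 0.459 − 0.116667 = 0.342333 ms.
R ≥ L / t_tx = 59000 bits / 0.000342333 s = 172 Mbps.

172 Mbps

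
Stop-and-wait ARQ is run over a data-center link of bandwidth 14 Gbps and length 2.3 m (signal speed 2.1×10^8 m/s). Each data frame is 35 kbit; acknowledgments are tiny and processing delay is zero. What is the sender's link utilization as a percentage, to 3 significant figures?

t_tx = L/R = 35000/14000000000 = 2.5e-06 s.
t_prop = 2.3/210000000 = 1.09524e-08 s; RTT = 2.19048e-08 s.
Cycle = t_tx + RTT = 2.5219e-06 s.
Utilization = t_tx / cycle = 2.5e-06/2.5219e-06 = 99.1 %.

99.1 %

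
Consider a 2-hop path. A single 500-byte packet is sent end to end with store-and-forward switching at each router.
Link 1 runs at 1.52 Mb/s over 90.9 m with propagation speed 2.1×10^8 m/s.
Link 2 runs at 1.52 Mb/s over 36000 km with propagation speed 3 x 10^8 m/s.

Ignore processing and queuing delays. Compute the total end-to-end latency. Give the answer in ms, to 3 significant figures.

L = 500 × 8 = 4000 bits.
Transmission delay per hop = L/R = 4000/1520000 = 2.63158 ms; 2 hops → 5.26316 ms.
Propagation delays (d/s per hop): 0.000432857, 120 ms; sum = 120 ms.
End-to-end = 125 ms.

125 ms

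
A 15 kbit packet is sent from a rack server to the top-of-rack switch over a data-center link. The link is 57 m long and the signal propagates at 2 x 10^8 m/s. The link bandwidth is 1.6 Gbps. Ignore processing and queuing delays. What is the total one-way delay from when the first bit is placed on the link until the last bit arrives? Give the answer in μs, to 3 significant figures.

L = 15000 bits.
Transmission delay = L/R = 15000 / 1600000000 = 9.375 μs.
Propagation delay = d/s = 57 m / 200000000 m/s = 0.285 μs.
Total = 9.66 μs.

9.66 μs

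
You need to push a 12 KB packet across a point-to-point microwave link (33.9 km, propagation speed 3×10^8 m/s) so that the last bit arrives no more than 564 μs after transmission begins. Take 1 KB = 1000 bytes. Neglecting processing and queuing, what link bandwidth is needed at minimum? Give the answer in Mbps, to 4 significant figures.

L = 96000 bits.
Propagation delay = 33900 / 300000000 = 113 μs.
Transmission budget = 564 − 113 = 451 μs.
R ≥ L / t_tx = 96000 bits / 0.000451 s = 212.9 Mbps.

212.9 Mbps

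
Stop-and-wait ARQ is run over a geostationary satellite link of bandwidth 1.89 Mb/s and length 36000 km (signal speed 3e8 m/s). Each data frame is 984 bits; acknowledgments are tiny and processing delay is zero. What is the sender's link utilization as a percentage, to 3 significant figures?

0.216 %

t_tx = L/R = 984/1890000 = 0.000520635 s.
t_prop = 36000000/300000000 = 0.12 s; RTT = 0.24 s.
Cycle = t_tx + RTT = 0.240521 s.
Utilization = t_tx / cycle = 0.000520635/0.240521 = 0.216 %.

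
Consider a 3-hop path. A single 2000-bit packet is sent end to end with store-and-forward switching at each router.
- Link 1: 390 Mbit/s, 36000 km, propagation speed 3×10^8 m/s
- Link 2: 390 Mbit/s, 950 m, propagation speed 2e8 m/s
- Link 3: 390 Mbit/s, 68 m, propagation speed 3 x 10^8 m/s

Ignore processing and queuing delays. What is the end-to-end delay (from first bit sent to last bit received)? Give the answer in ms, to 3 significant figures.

Transmission delay per hop = L/R = 2000/390000000 = 0.00512821 ms; 3 hops → 0.0153846 ms.
Propagation delays (d/s per hop): 120, 0.00475, 0.000226667 ms; sum = 120.005 ms.
End-to-end = 120 ms.

120 ms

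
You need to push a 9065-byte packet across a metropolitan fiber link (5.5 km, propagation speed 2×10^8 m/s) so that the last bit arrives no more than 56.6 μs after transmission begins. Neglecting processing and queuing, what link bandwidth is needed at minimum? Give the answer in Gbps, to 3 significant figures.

L = 72520 bits.
Propagation delay = 5500 / 200000000 = 27.5 μs.
Transmission budget = 56.6 − 27.5 = 29.1 μs.
R ≥ L / t_tx = 72520 bits / 2.91e-05 s = 2.49 Gbps.

2.49 Gbps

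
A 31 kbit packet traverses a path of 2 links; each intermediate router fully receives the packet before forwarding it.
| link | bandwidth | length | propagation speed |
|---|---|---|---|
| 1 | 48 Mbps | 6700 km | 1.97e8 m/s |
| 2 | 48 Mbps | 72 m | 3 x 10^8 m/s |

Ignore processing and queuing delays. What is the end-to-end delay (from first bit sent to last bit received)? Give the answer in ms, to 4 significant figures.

L = 31000 bits.
Transmission delay per hop = L/R = 31000/48000000 = 0.645833 ms; 2 hops → 1.29167 ms.
Propagation delays (d/s per hop): 34.0102, 0.00024 ms; sum = 34.0104 ms.
End-to-end = 35.30 ms.

35.30 ms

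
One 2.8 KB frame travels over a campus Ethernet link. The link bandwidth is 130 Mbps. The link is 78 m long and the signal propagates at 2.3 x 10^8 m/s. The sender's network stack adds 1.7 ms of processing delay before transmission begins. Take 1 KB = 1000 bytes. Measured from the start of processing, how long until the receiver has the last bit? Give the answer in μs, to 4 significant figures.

1873 μs

L = 22400 bits.
Transmission delay = L/R = 22400 / 130000000 = 172.308 μs.
Propagation delay = d/s = 78 m / 2.3e+08 m/s = 0.33913 μs.
Plus processing delay 1.7 ms = 1700 μs.
Total = 1873 μs.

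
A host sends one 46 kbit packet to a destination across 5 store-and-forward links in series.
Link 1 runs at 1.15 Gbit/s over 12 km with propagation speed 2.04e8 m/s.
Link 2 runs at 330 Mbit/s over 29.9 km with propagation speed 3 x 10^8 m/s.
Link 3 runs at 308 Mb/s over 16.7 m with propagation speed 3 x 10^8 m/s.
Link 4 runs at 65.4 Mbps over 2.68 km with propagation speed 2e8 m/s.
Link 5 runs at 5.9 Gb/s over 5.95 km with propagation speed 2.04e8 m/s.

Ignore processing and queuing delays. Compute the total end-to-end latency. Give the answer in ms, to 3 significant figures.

1.24 ms

L = 46000 bits.
Transmission delays (L/R per hop): 0.04, 0.139394, 0.149351, 0.703364, 0.00779661 ms; sum = 1.03991 ms.
Propagation delays (d/s per hop): 0.0588235, 0.0996667, 5.56667e-05, 0.0134, 0.0291667 ms; sum = 0.201113 ms.
End-to-end = 1.24 ms.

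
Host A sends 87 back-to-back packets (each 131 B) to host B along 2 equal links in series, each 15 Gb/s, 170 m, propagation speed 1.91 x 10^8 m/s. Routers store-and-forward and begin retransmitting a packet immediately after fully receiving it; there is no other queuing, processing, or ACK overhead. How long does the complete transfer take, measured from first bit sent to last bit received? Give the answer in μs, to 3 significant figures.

Per-hop transmission t_tx = L/R = 1048/15000000000 = 0.0698667 μs.
Per-hop propagation t_prop = 170/191000000 = 0.890052 μs.
Pipeline fill: first packet needs 2·t_tx to clear all hops; remaining 86 packets each add one t_tx.
Total = (2+87-1)·t_tx + 2·t_prop = 88·0.0698667 + 2·0.890052 = 7.93 μs.

7.93 μs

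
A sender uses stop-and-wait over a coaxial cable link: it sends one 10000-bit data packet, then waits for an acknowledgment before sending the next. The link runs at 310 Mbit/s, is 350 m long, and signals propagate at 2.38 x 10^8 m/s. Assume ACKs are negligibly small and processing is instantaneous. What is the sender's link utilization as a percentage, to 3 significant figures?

91.6 %

t_tx = L/R = 10000/310000000 = 3.22581e-05 s.
t_prop = 350/238000000 = 1.47059e-06 s; RTT = 2.94118e-06 s.
Cycle = t_tx + RTT = 3.51992e-05 s.
Utilization = t_tx / cycle = 3.22581e-05/3.51992e-05 = 91.6 %.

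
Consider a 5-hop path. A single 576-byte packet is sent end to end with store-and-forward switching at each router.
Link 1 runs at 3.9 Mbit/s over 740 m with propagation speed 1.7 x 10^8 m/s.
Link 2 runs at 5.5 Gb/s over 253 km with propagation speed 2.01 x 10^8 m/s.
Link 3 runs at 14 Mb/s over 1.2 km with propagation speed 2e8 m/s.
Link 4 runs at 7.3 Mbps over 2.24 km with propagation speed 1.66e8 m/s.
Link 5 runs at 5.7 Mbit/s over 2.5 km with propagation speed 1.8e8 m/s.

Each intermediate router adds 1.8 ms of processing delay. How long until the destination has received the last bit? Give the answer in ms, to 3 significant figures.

11.4 ms

L = 576 × 8 = 4608 bits.
Transmission delays (L/R per hop): 1.18154, 0.000837818, 0.329143, 0.631233, 0.808421 ms; sum = 2.95117 ms.
Propagation delays (d/s per hop): 0.00435294, 1.25871, 0.006, 0.013494, 0.0138889 ms; sum = 1.29644 ms.
Processing at 4 router(s): 4 × 1.8 ms = 7.2 ms.
End-to-end = 11.4 ms.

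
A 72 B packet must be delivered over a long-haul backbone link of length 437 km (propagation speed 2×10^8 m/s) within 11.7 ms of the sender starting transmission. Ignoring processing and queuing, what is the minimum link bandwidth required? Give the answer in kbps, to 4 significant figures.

60.54 kbps

L = 576 bits.
Propagation delay = 437000 / 200000000 = 2.185 ms.
Transmission budget = 11.7 − 2.185 = 9.515 ms.
R ≥ L / t_tx = 576 bits / 0.009515 s = 60.54 kbps.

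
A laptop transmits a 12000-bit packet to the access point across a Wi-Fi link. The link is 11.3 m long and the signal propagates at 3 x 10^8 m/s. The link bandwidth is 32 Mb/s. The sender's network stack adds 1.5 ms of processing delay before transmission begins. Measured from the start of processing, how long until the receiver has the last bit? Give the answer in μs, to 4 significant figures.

Transmission delay = L/R = 12000 / 32000000 = 375 μs.
Propagation delay = d/s = 11.3 m / 300000000 m/s = 0.0376667 μs.
Plus processing delay 1.5 ms = 1500 μs.
Total = 1875 μs.

1875 μs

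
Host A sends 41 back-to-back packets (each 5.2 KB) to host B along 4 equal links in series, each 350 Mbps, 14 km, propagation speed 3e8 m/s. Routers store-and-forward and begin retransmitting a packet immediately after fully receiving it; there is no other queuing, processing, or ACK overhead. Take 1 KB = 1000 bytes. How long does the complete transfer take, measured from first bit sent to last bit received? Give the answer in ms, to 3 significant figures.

5.42 ms

Per-hop transmission t_tx = L/R = 41600/350000000 = 0.118857 ms.
Per-hop propagation t_prop = 14000/300000000 = 0.0466667 ms.
Pipeline fill: first packet needs 4·t_tx to clear all hops; remaining 40 packets each add one t_tx.
Total = (4+41-1)·t_tx + 4·t_prop = 44·0.118857 + 4·0.0466667 = 5.42 ms.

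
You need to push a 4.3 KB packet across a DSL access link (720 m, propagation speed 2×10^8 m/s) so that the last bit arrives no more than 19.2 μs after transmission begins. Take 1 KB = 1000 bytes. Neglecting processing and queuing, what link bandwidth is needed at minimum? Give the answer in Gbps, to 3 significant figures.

L = 34400 bits.
Propagation delay = 720 / 200000000 = 3.6 μs.
Transmission budget = 19.2 − 3.6 = 15.6 μs.
R ≥ L / t_tx = 34400 bits / 1.56e-05 s = 2.21 Gbps.

2.21 Gbps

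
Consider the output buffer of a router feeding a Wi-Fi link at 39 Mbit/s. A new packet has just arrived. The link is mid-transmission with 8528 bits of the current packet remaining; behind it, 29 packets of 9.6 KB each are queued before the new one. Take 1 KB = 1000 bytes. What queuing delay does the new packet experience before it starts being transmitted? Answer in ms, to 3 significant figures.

57.3 ms

Each queued packet: L/R = 76800/39000000 = 1.96923 ms.
29 queued → 57.1077 ms.
Plus remaining 8528 bits of current packet: 0.218667 ms.
Queuing delay = 57.3 ms.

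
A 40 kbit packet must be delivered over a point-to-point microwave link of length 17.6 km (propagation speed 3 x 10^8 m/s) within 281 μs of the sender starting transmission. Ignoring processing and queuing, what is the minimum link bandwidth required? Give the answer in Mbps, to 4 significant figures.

179.9 Mbps

Propagation delay = 17600 / 300000000 = 58.6667 μs.
Transmission budget = 281 − 58.6667 = 222.333 μs.
R ≥ L / t_tx = 40000 bits / 0.000222333 s = 179.9 Mbps.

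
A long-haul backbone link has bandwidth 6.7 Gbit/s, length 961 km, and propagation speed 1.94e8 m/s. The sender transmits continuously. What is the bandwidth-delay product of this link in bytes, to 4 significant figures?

4149000 bytes

Propagation delay = 961000 / 194000000 = 0.00495361 s.
BDP = R × t_prop = 6700000000 × 0.00495361 = 33189200 bits.
In bytes: 33189200/8 = 4149000 bytes.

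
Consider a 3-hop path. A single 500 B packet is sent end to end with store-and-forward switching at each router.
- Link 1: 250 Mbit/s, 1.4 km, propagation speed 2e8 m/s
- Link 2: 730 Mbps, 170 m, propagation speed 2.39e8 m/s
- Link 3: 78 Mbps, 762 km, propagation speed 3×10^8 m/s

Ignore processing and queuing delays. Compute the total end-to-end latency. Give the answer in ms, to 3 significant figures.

L = 500 × 8 = 4000 bits.
Transmission delays (L/R per hop): 0.016, 0.00547945, 0.0512821 ms; sum = 0.0727615 ms.
Propagation delays (d/s per hop): 0.007, 0.000711297, 2.54 ms; sum = 2.54771 ms.
End-to-end = 2.62 ms.

2.62 ms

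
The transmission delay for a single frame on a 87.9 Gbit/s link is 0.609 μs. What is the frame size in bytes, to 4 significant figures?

6691 bytes

L = R × t_tx = 87900000000 b/s × 6.09e-07 s = 53531.1 bits.
In bytes: 53531.1 / 8 = 6691 bytes.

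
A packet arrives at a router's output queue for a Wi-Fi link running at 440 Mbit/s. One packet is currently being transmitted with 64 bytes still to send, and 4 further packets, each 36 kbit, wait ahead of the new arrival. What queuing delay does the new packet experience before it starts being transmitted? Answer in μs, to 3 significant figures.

Each queued packet: L/R = 36000/440000000 = 81.8182 μs.
4 queued → 327.273 μs.
Plus remaining 512 bits of current packet: 1.16364 μs.
Queuing delay = 328 μs.

328 μs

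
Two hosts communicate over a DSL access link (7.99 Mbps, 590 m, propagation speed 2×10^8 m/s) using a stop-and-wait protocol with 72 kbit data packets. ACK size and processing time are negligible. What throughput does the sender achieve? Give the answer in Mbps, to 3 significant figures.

t_tx = L/R = 72000/7990000 = 0.00901126 s.
t_prop = 590/200000000 = 2.95e-06 s; RTT = 5.9e-06 s.
Cycle = t_tx + RTT = 0.00901716 s.
Throughput = L / cycle = 72000 / 0.00901716 = 7.98 Mbps.

7.98 Mbps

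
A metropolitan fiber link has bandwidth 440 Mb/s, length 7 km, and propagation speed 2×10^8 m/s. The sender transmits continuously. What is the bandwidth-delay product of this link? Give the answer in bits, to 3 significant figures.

Propagation delay = 7000 / 200000000 = 3.5e-05 s.
BDP = R × t_prop = 440000000 × 3.5e-05 = 15400 bits.

15400 bits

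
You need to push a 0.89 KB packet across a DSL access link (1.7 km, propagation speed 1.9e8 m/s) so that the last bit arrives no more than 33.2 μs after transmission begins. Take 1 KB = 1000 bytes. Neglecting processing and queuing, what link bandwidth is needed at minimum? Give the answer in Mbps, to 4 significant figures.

L = 7120 bits.
Propagation delay = 1700 / 190000000 = 8.94737 μs.
Transmission budget = 33.2 − 8.94737 = 24.2526 μs.
R ≥ L / t_tx = 7120 bits / 2.42526e-05 s = 293.6 Mbps.

293.6 Mbps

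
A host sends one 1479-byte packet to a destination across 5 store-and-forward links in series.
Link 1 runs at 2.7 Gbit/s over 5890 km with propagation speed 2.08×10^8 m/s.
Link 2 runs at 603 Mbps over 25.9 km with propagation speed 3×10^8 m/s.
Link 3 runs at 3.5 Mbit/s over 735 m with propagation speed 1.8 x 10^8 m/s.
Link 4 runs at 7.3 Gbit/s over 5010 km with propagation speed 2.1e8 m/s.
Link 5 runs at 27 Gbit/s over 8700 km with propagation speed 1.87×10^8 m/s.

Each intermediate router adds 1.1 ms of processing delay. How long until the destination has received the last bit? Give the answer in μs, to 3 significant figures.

107000 μs

L = 1479 × 8 = 11832 bits.
Transmission delays (L/R per hop): 4.38222, 19.6219, 3380.57, 1.62082, 0.438222 μs; sum = 3406.63 μs.
Propagation delays (d/s per hop): 28317.3, 86.3333, 4.08333, 23857.1, 46524.1 μs; sum = 98788.9 μs.
Processing at 4 router(s): 4 × 1.1 ms = 4400 μs.
End-to-end = 107000 μs.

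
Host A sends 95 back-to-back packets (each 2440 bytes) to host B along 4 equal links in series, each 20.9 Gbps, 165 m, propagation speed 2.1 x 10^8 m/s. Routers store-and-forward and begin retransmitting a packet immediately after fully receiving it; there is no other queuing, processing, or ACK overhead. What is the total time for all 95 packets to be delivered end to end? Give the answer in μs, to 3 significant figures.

94.7 μs

Per-hop transmission t_tx = L/R = 19520/20900000000 = 0.933971 μs.
Per-hop propagation t_prop = 165/210000000 = 0.785714 μs.
Pipeline fill: first packet needs 4·t_tx to clear all hops; remaining 94 packets each add one t_tx.
Total = (4+95-1)·t_tx + 4·t_prop = 98·0.933971 + 4·0.785714 = 94.7 μs.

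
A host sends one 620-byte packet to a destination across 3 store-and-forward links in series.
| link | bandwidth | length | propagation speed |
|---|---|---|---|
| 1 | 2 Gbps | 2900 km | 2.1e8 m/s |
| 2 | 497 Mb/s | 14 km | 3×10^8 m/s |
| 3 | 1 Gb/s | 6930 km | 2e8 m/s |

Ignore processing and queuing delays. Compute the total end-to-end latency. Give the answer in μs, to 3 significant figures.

48500 μs

L = 620 × 8 = 4960 bits.
Transmission delays (L/R per hop): 2.48, 9.97988, 4.96 μs; sum = 17.4199 μs.
Propagation delays (d/s per hop): 13809.5, 46.6667, 34650 μs; sum = 48506.2 μs.
End-to-end = 48500 μs.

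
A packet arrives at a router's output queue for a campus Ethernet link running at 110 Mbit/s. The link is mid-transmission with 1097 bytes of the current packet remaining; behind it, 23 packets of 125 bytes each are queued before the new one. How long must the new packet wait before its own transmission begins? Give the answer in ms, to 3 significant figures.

Each queued packet: L/R = 1000/110000000 = 0.00909091 ms.
23 queued → 0.209091 ms.
Plus remaining 8776 bits of current packet: 0.0797818 ms.
Queuing delay = 0.289 ms.

0.289 ms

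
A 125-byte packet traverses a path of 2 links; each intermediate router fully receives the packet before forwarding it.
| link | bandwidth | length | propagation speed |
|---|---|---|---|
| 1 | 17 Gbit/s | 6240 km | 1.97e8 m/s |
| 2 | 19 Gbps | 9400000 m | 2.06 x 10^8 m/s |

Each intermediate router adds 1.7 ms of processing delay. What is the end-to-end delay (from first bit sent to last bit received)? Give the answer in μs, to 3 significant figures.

L = 125 × 8 = 1000 bits.
Transmission delays (L/R per hop): 0.0588235, 0.0526316 μs; sum = 0.111455 μs.
Propagation delays (d/s per hop): 31675.1, 45631.1 μs; sum = 77306.2 μs.
Processing at 1 router(s): 1 × 1.7 ms = 1700 μs.
End-to-end = 79000 μs.

79000 μs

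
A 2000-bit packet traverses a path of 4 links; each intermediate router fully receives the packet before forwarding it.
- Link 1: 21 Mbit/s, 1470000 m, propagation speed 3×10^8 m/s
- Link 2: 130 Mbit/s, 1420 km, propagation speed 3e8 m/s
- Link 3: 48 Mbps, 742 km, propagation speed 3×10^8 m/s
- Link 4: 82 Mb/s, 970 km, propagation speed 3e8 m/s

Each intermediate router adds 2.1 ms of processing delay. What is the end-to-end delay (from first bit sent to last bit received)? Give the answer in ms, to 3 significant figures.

Transmission delays (L/R per hop): 0.0952381, 0.0153846, 0.0416667, 0.0243902 ms; sum = 0.17668 ms.
Propagation delays (d/s per hop): 4.9, 4.73333, 2.47333, 3.23333 ms; sum = 15.34 ms.
Processing at 3 router(s): 3 × 2.1 ms = 6.3 ms.
End-to-end = 21.8 ms.

21.8 ms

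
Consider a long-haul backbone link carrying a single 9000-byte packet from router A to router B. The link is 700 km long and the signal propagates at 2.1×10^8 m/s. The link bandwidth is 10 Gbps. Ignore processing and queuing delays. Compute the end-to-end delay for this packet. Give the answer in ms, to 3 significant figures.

3.34 ms

L = 9000 × 8 = 72000 bits.
Transmission delay = L/R = 72000 / 10000000000 = 0.0072 ms.
Propagation delay = d/s = 700000 m / 210000000 m/s = 3.33333 ms.
Total = 3.34 ms.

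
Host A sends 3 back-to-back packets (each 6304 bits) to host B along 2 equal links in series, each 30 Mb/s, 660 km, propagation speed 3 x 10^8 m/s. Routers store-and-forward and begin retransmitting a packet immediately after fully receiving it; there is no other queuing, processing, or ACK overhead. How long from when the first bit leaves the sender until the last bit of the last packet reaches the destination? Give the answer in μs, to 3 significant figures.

5240 μs

Per-hop transmission t_tx = L/R = 6304/30000000 = 210.133 μs.
Per-hop propagation t_prop = 660000/300000000 = 2200 μs.
Pipeline fill: first packet needs 2·t_tx to clear all hops; remaining 2 packets each add one t_tx.
Total = (2+3-1)·t_tx + 2·t_prop = 4·210.133 + 2·2200 = 5240 μs.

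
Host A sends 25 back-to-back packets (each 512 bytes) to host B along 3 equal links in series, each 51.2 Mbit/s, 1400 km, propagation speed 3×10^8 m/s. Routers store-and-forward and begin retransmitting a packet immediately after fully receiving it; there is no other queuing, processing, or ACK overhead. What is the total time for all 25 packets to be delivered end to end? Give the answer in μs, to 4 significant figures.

Per-hop transmission t_tx = L/R = 4096/51200000 = 80 μs.
Per-hop propagation t_prop = 1400000/300000000 = 4666.67 μs.
Pipeline fill: first packet needs 3·t_tx to clear all hops; remaining 24 packets each add one t_tx.
Total = (3+25-1)·t_tx + 3·t_prop = 27·80 + 3·4666.67 = 16160 μs.

16160 μs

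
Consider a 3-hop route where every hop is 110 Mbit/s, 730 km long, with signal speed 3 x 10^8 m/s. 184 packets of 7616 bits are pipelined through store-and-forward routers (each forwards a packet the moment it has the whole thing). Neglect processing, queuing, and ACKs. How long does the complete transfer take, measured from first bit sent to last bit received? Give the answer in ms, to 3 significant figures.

20.2 ms

Per-hop transmission t_tx = L/R = 7616/110000000 = 0.0692364 ms.
Per-hop propagation t_prop = 730000/300000000 = 2.43333 ms.
Pipeline fill: first packet needs 3·t_tx to clear all hops; remaining 183 packets each add one t_tx.
Total = (3+184-1)·t_tx + 3·t_prop = 186·0.0692364 + 3·2.43333 = 20.2 ms.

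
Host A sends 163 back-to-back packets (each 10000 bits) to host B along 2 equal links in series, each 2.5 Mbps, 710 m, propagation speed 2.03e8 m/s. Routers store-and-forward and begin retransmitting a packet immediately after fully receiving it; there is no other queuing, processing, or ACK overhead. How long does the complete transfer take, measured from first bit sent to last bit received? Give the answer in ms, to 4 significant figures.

Per-hop transmission t_tx = L/R = 10000/2500000 = 4 ms.
Per-hop propagation t_prop = 710/2.03e+08 = 0.00349754 ms.
Pipeline fill: first packet needs 2·t_tx to clear all hops; remaining 162 packets each add one t_tx.
Total = (2+163-1)·t_tx + 2·t_prop = 164·4 + 2·0.00349754 = 656.0 ms.

656.0 ms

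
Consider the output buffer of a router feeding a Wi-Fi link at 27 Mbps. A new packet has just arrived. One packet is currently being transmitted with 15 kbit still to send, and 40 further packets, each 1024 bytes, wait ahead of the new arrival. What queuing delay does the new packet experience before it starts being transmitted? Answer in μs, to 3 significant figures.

12700 μs

Each queued packet: L/R = 8192/27000000 = 303.407 μs.
40 queued → 12136.3 μs.
Plus remaining 15000 bits of current packet: 555.556 μs.
Queuing delay = 12700 μs.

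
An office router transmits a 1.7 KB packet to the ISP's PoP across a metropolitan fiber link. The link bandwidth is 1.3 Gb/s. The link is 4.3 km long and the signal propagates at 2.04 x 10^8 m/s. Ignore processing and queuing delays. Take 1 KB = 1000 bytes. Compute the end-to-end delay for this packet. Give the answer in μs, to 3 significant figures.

31.5 μs

L = 13600 bits.
Transmission delay = L/R = 13600 / 1300000000 = 10.4615 μs.
Propagation delay = d/s = 4300 m / 204000000 m/s = 21.0784 μs.
Total = 31.5 μs.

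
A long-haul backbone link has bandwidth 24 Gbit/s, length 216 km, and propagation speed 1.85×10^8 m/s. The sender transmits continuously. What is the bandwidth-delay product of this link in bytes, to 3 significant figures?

3500000 bytes

Propagation delay = 216000 / 185000000 = 0.00116757 s.
BDP = R × t_prop = 24000000000 × 0.00116757 = 28021600 bits.
In bytes: 28021600/8 = 3500000 bytes.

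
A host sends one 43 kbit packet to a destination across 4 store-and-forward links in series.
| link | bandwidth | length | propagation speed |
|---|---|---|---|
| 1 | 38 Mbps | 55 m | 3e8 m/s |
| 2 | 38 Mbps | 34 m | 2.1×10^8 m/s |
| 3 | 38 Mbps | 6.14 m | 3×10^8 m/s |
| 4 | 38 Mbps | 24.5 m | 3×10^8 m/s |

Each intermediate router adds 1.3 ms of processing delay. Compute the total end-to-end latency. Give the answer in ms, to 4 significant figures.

L = 43000 bits.
Transmission delay per hop = L/R = 43000/38000000 = 1.13158 ms; 4 hops → 4.52632 ms.
Propagation delays (d/s per hop): 0.000183333, 0.000161905, 2.04667e-05, 8.16667e-05 ms; sum = 0.000447371 ms.
Processing at 3 router(s): 3 × 1.3 ms = 3.9 ms.
End-to-end = 8.427 ms.

8.427 ms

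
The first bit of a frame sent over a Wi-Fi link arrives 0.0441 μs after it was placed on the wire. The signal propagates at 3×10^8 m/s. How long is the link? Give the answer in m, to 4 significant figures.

13.23 m

d = s × t_prop = 300000000 × 4.41e-08 = 13.23 m.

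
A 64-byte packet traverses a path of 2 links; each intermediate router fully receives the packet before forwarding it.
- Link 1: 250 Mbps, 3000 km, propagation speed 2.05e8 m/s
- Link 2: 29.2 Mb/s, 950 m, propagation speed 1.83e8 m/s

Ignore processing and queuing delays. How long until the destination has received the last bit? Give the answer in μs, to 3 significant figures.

14700 μs

L = 64 × 8 = 512 bits.
Transmission delays (L/R per hop): 2.048, 17.5342 μs; sum = 19.5822 μs.
Propagation delays (d/s per hop): 14634.1, 5.19126 μs; sum = 14639.3 μs.
End-to-end = 14700 μs.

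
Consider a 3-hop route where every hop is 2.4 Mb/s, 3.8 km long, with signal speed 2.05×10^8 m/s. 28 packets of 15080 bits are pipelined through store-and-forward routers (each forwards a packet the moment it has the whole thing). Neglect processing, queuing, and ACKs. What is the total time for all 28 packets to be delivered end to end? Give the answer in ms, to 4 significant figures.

Per-hop transmission t_tx = L/R = 15080/2400000 = 6.28333 ms.
Per-hop propagation t_prop = 3800/2.05e+08 = 0.0185366 ms.
Pipeline fill: first packet needs 3·t_tx to clear all hops; remaining 27 packets each add one t_tx.
Total = (3+28-1)·t_tx + 3·t_prop = 30·6.28333 + 3·0.0185366 = 188.6 ms.

188.6 ms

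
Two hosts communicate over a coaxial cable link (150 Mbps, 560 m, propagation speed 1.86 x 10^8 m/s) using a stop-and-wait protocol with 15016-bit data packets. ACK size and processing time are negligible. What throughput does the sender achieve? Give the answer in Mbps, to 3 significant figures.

t_tx = L/R = 15016/150000000 = 0.000100107 s.
t_prop = 560/186000000 = 3.01075e-06 s; RTT = 6.02151e-06 s.
Cycle = t_tx + RTT = 0.000106128 s.
Throughput = L / cycle = 15016 / 0.000106128 = 141 Mbps.

141 Mbps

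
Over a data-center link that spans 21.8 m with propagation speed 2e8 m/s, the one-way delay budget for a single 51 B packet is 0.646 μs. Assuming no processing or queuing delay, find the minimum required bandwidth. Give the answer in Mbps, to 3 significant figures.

760 Mbps

L = 408 bits.
Propagation delay = 21.8 / 200000000 = 0.109 μs.
Transmission budget = 0.646 − 0.109 = 0.537 μs.
R ≥ L / t_tx = 408 bits / 5.37e-07 s = 760 Mbps.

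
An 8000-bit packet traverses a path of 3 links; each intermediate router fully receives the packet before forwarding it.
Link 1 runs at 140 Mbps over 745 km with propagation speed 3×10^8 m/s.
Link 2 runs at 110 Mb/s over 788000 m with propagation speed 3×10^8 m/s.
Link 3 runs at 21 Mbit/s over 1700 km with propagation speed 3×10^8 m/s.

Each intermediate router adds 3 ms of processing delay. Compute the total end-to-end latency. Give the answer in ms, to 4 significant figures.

Transmission delays (L/R per hop): 0.0571429, 0.0727273, 0.380952 ms; sum = 0.510823 ms.
Propagation delays (d/s per hop): 2.48333, 2.62667, 5.66667 ms; sum = 10.7767 ms.
Processing at 2 router(s): 2 × 3 ms = 6 ms.
End-to-end = 17.29 ms.

17.29 ms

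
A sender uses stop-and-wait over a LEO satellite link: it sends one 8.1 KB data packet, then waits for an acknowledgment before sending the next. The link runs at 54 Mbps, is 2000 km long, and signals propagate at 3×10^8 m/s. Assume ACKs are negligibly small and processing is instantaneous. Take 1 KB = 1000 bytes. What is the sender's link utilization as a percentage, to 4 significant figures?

8.257 %

t_tx = L/R = 64800/54000000 = 0.0012 s.
t_prop = 2000000/300000000 = 0.00666667 s; RTT = 0.0133333 s.
Cycle = t_tx + RTT = 0.0145333 s.
Utilization = t_tx / cycle = 0.0012/0.0145333 = 8.257 %.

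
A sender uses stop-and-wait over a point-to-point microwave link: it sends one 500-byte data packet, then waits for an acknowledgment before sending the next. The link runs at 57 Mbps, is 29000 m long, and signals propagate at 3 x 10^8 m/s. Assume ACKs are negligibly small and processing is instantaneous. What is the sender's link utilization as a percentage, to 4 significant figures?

26.63 %

t_tx = L/R = 4000/57000000 = 7.01754e-05 s.
t_prop = 29000/300000000 = 9.66667e-05 s; RTT = 0.000193333 s.
Cycle = t_tx + RTT = 0.000263509 s.
Utilization = t_tx / cycle = 7.01754e-05/0.000263509 = 26.63 %.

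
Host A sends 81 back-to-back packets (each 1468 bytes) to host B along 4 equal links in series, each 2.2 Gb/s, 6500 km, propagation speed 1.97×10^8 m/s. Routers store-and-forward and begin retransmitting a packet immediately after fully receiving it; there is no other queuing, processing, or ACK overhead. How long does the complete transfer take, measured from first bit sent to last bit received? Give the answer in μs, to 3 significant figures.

Per-hop transmission t_tx = L/R = 11744/2200000000 = 5.33818 μs.
Per-hop propagation t_prop = 6500000/197000000 = 32994.9 μs.
Pipeline fill: first packet needs 4·t_tx to clear all hops; remaining 80 packets each add one t_tx.
Total = (4+81-1)·t_tx + 4·t_prop = 84·5.33818 + 4·32994.9 = 132000 μs.

132000 μs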